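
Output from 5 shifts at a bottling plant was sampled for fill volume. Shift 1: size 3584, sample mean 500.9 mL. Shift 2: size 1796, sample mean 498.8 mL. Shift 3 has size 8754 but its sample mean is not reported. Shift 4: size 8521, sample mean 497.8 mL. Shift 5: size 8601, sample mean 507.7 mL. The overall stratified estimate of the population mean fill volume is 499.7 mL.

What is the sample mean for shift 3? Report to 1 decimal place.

Σ Nₕx̄ₕ = N·μ, so 8754·x̄_3 = 31256·499.7 − (3584·500.9 + 1796·498.8 + 8521·497.8 + 8601·507.7).
= 15618623.2 − 11299551.9 = 4319071.3.
x̄_3 = 4319071.3 / 8754 = 493.383... → 493.4.

493.4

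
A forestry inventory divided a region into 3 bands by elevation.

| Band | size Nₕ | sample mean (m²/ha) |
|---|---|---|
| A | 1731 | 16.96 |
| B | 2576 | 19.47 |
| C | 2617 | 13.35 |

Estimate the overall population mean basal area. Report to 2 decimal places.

16.53

N = 6924; weights Wₕ = Nₕ/N = (0.2500, 0.3720, 0.3780).
x̄_st = Σ Wₕ·x̄ₕ = 0.2500·16.96 + 0.3720·19.47 + 0.3780·13.35 ≈ 16.5294...
→ 16.53.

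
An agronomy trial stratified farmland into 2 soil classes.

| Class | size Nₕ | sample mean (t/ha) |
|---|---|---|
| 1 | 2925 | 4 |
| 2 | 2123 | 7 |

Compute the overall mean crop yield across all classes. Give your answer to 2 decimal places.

5.26

N = 2925 + 2123 = 5048.
The stratified mean weights each stratum mean by its population share Nₕ/N.
Σ Nₕx̄ₕ = 2925·4 + 2123·7 = 11700 + 14861 = 26561.
Divide by N: 26561 / 5048 = 5.2617... → 5.26.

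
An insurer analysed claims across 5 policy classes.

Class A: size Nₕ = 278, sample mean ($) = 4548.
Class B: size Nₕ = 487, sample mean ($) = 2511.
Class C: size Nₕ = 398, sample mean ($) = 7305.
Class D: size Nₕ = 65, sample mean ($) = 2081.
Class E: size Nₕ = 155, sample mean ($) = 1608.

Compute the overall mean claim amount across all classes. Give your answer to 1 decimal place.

N = 1383; weights Wₕ = Nₕ/N = (0.2010, 0.3521, 0.2878, 0.0470, 0.1121).
x̄_st = Σ Wₕ·x̄ₕ = 0.2010·4548 + 0.3521·2511 + 0.2878·7305 + 0.0470·2081 + 0.1121·1608 ≈ 4178.667...
→ 4178.7.

4178.7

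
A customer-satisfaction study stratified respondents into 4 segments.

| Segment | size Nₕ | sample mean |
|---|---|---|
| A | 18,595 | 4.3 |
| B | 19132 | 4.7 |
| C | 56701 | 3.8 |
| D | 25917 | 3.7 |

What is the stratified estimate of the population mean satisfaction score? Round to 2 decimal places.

4.00

N = 18595 + 19132 + 56701 + 25917 = 120345.
The stratified mean weights each stratum mean by its population share Nₕ/N.
Σ Nₕx̄ₕ = 18595·4.3 + 19132·4.7 + 56701·3.8 + 25917·3.7 = 79958.5 + 89920.4 + 215463.8 + 95892.9 = 481235.6.
Divide by N: 481235.6 / 120345 = 3.9988... → 4.00.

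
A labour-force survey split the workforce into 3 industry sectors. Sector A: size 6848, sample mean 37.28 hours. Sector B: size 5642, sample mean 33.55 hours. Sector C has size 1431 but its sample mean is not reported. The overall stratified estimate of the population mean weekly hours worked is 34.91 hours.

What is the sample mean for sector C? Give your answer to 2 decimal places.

28.93

Σ Nₕx̄ₕ = N·μ, so 1431·x̄_C = 13921·34.91 − (6848·37.28 + 5642·33.55).
= 485982.11 − 444582.54 = 41399.57.
x̄_C = 41399.57 / 1431 = 28.9305... → 28.93.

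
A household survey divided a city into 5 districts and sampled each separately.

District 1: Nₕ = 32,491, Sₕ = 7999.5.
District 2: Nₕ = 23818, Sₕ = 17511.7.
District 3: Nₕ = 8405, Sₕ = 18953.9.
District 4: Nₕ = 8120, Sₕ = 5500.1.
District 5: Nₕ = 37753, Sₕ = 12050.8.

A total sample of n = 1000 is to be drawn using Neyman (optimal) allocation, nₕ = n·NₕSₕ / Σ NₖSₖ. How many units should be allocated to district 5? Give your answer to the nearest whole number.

Σ NₕSₕ = 32491·7999.5 + 23818·17511.7 + 8405·18953.9 + 8120·5500.1 + 37753·12050.8 = 1335927619.
Share for 5: 454953852.4/1335927619 = 0.34055.
n_5 = 1000 × 0.34055 = 340.553... → 341.

341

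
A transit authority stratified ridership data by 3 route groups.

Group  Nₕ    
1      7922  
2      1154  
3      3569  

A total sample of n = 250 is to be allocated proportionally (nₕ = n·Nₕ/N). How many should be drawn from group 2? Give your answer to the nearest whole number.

23

N = 7922 + 1154 + 3569 = 12645.
n_2 = 250·1154/12645 = 22.815... → 23.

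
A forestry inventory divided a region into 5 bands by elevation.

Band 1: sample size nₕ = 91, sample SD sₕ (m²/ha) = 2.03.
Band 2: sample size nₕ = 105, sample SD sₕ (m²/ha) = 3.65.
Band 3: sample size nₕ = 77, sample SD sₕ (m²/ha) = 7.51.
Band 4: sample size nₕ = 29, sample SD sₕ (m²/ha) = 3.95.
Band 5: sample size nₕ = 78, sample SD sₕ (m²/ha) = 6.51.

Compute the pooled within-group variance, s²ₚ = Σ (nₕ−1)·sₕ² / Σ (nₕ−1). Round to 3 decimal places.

25.981

1: (91−1)·2.03² = 90·4.1209 = 370.881
2: (105−1)·3.65² = 104·13.3225 = 1385.54
3: (77−1)·7.51² = 76·56.4001 = 4286.4076
4: (29−1)·3.95² = 28·15.6025 = 436.87
5: (78−1)·6.51² = 77·42.3801 = 3263.2677
Numerator = 9742.9663; denominator = Σ(nₕ−1) = 375.
s²ₚ = 9742.9663/375 = 25.98124... → 25.981.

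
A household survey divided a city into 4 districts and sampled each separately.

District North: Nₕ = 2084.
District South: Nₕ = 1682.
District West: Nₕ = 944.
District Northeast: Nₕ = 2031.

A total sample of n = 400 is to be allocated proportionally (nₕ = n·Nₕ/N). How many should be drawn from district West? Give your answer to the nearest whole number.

56

N = 2084 + 1682 + 944 + 2031 = 6741.
n_West = 400·944/6741 = 56.015... → 56.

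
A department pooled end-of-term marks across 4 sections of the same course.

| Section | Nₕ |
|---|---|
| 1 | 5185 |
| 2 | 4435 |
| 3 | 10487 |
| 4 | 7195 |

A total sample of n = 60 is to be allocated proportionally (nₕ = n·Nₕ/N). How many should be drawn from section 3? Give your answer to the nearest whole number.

23

Share of section 3 = 10487/27302 = 0.38411.
Allocate 60 × 0.38411 = 23.047... → 23.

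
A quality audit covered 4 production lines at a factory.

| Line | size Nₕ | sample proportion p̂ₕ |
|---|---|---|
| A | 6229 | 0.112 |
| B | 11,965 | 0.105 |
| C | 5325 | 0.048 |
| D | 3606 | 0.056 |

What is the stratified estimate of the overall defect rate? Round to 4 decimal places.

0.0889

N = 6229 + 11965 + 5325 + 3606 = 27125.
Overall proportion = Σ (Nₕ/N)·p̂ₕ.
Σ Nₕp̂ₕ = 697.648 + 1256.325 + 255.6 + 201.936 = 2411.509.
2411.509 / 27125 = 0.088904... → 0.0889.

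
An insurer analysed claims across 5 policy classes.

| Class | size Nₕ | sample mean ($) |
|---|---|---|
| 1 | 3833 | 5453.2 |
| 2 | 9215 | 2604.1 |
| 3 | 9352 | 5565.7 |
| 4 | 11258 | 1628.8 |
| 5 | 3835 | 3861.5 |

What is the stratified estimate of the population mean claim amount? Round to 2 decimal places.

N = 3833 + 9215 + 9352 + 11258 + 3835 = 37493.
The stratified mean weights each stratum mean by its population share Nₕ/N.
Σ Nₕx̄ₕ = 3833·5453.2 + 9215·2604.1 + 9352·5565.7 + 11258·1628.8 + 3835·3861.5 = 20902115.6 + 23996781.5 + 52050426.4 + 18337030.4 + 14808852.5 = 130095206.4.
Divide by N: 130095206.4 / 37493 = 3469.8532... → 3469.85.

3469.85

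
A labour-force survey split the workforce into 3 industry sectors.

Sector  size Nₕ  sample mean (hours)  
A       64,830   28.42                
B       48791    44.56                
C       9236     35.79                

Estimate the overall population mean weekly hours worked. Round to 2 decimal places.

N = 64830 + 48791 + 9236 = 122857.
The stratified mean weights each stratum mean by its population share Nₕ/N.
Σ Nₕx̄ₕ = 64830·28.42 + 48791·44.56 + 9236·35.79 = 1842468.6 + 2174126.96 + 330556.44 = 4347152.
Divide by N: 4347152 / 122857 = 35.3838... → 35.38.

35.38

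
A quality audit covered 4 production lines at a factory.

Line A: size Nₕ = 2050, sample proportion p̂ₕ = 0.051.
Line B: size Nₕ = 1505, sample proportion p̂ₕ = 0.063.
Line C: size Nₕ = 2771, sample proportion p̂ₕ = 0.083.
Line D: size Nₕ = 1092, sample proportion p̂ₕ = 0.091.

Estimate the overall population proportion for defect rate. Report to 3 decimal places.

0.071

Wₕ = Nₕ/N with N = 7418: 0.2764, 0.2029, 0.3736, 0.1472.
p̂_st = 0.2764·0.051 + 0.2029·0.063 + 0.3736·0.083 + 0.1472·0.091 ≈ 0.07128... → 0.071.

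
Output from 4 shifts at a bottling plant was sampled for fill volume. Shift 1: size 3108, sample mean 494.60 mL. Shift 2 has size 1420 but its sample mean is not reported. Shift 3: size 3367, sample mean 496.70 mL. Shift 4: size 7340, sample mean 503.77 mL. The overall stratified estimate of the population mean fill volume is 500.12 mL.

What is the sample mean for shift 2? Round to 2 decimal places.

501.44

Σ Nₕx̄ₕ = N·μ, so 1420·x̄_2 = 15235·500.12 − (3108·494.60 + 3367·496.70 + 7340·503.77).
= 7619328.2 − 6907277.5 = 712050.7.
x̄_2 = 712050.7 / 1420 = 501.4442... → 501.44.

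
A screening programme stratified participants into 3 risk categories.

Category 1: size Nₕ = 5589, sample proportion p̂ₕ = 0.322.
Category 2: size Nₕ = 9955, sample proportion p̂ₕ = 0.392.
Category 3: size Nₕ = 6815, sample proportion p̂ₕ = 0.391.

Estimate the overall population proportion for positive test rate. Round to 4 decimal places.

Wₕ = Nₕ/N with N = 22359: 0.2500, 0.4452, 0.3048.
p̂_st = 0.2500·0.322 + 0.4452·0.392 + 0.3048·0.391 ≈ 0.374198... → 0.3742.

0.3742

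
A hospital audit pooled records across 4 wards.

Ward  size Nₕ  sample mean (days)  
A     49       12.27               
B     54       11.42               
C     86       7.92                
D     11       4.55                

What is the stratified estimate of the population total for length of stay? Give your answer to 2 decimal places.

A: 49·12.27 = 601.23
B: 54·11.42 = 616.68
C: 86·7.92 = 681.12
D: 11·4.55 = 50.05
τ̂ = Σ Nₕx̄ₕ = 1949.08.

1949.08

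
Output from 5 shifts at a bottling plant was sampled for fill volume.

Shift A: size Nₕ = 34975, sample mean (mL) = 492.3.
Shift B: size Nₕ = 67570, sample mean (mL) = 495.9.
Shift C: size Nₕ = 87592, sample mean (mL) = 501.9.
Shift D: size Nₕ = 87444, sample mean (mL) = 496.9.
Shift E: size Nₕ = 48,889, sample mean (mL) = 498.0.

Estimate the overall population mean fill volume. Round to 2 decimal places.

497.71

N = 34975 + 67570 + 87592 + 87444 + 48889 = 326470.
Overall mean = Σ (Nₕ/N)·x̄ₕ — weight by population share, not a simple average.
Σ Nₕx̄ₕ = 34975·492.3 + 67570·495.9 + 87592·501.9 + 87444·496.9 + 48889·498.0 = 17218192.5 + 33507963 + 43962424.8 + 43450923.6 + 24346722 = 162486225.9.
Divide by N: 162486225.9 / 326470 = 497.7065... → 497.71.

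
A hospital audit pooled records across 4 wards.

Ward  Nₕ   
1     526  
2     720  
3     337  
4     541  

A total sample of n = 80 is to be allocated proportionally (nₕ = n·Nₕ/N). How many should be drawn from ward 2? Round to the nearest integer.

N = 526 + 720 + 337 + 541 = 2124.
n_2 = 80·720/2124 = 27.119... → 27.

27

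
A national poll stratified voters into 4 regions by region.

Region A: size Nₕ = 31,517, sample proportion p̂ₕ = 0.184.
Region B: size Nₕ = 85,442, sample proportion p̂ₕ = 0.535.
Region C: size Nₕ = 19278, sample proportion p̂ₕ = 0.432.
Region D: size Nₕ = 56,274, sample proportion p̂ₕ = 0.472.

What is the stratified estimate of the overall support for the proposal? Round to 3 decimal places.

Wₕ = Nₕ/N with N = 192511: 0.1637, 0.4438, 0.1001, 0.2923.
p̂_st = 0.1637·0.184 + 0.4438·0.535 + 0.1001·0.432 + 0.2923·0.472 ≈ 0.44881... → 0.449.

0.449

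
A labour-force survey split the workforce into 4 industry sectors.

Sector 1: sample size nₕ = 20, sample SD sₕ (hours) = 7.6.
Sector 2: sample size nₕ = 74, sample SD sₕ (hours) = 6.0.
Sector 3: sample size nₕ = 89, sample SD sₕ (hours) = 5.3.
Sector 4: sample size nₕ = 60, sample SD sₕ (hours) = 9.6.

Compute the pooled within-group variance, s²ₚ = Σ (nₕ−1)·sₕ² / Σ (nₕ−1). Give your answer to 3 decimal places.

1: (20−1)·7.6² = 19·57.76 = 1097.44
2: (74−1)·6.0² = 73·36 = 2628
3: (89−1)·5.3² = 88·28.09 = 2471.92
4: (60−1)·9.6² = 59·92.16 = 5437.44
Numerator = 11634.8; denominator = Σ(nₕ−1) = 239.
s²ₚ = 11634.8/239 = 48.68117... → 48.681.

48.681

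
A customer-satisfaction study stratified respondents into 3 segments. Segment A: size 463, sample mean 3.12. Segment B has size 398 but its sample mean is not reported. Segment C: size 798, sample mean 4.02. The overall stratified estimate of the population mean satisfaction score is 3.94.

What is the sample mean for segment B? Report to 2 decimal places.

N = 463 + 398 + 798 = 1659.
Overall total = μ·N = 3.94·1659 = 6536.46.
Subtract the known strata: 463·3.12 + 798·4.02 = 4652.52.
Remaining total for segment B: 6536.46 − 4652.52 = 1883.94.
Divide by its size: 1883.94 / 398 = 4.7335... → 4.73.

4.73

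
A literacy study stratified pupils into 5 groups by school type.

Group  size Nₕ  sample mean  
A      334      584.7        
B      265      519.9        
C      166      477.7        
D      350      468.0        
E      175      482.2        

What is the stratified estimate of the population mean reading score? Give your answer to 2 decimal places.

512.05

N = 1290; weights Wₕ = Nₕ/N = (0.2589, 0.2054, 0.1287, 0.2713, 0.1357).
x̄_st = Σ Wₕ·x̄ₕ = 0.2589·584.7 + 0.2054·519.9 + 0.1287·477.7 + 0.2713·468.0 + 0.1357·482.2 ≈ 512.0516...
→ 512.05.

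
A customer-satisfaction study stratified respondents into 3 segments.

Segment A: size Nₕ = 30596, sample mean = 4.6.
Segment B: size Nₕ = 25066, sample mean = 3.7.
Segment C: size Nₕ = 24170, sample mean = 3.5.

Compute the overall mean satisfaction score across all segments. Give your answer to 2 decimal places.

N = 30596 + 25066 + 24170 = 79832.
The stratified mean weights each stratum mean by its population share Nₕ/N.
Σ Nₕx̄ₕ = 30596·4.6 + 25066·3.7 + 24170·3.5 = 140741.6 + 92744.2 + 84595 = 318080.8.
Divide by N: 318080.8 / 79832 = 3.9844... → 3.98.

3.98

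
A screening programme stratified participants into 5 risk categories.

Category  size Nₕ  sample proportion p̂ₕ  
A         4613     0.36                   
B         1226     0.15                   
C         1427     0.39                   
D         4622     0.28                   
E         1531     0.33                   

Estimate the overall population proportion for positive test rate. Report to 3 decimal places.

N = 4613 + 1226 + 1427 + 4622 + 1531 = 13419.
Overall proportion = Σ (Nₕ/N)·p̂ₕ.
Σ Nₕp̂ₕ = 1660.68 + 183.9 + 556.53 + 1294.16 + 505.23 = 4200.5.
4200.5 / 13419 = 0.31303... → 0.313.

0.313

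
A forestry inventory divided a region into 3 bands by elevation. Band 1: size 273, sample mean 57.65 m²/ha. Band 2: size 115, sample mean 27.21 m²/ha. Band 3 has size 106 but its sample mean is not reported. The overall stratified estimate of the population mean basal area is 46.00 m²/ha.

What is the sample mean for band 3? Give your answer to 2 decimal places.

36.38

N = 273 + 115 + 106 = 494.
Overall total = μ·N = 46.00·494 = 22724.
Subtract the known strata: 273·57.65 + 115·27.21 = 18867.6.
Remaining total for band 3: 22724 − 18867.6 = 3856.4.
Divide by its size: 3856.4 / 106 = 36.3811... → 36.38.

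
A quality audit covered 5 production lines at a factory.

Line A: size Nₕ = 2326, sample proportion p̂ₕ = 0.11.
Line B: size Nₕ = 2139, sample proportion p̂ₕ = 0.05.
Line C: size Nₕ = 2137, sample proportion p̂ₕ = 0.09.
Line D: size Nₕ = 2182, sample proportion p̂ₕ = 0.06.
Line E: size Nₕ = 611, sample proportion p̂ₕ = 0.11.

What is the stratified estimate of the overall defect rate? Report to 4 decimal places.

0.0802

Wₕ = Nₕ/N with N = 9395: 0.2476, 0.2277, 0.2275, 0.2323, 0.0650.
p̂_st = 0.2476·0.11 + 0.2277·0.05 + 0.2275·0.09 + 0.2323·0.06 + 0.0650·0.11 ≈ 0.080178... → 0.0802.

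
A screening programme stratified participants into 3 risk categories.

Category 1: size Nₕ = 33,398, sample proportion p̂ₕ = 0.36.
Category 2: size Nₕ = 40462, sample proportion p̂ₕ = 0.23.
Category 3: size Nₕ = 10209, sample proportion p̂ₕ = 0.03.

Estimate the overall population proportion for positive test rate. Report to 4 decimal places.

0.2574

Wₕ = Nₕ/N with N = 84069: 0.3973, 0.4813, 0.1214.
p̂_st = 0.3973·0.36 + 0.4813·0.23 + 0.1214·0.03 ≈ 0.257358... → 0.2574.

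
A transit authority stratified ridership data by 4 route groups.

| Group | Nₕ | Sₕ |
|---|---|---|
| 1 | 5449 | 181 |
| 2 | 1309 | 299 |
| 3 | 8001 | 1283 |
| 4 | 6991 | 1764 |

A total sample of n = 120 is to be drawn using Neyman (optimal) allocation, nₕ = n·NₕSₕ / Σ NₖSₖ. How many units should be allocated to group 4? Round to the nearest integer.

62

Σ NₕSₕ = 5449·181 + 1309·299 + 8001·1283 + 6991·1764 = 23975067.
Share for 4: 12332124/23975067 = 0.51437.
n_4 = 120 × 0.51437 = 61.725... → 62.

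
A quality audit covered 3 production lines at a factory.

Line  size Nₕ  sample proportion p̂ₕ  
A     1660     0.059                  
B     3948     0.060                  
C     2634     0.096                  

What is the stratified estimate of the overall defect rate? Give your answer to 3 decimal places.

Wₕ = Nₕ/N with N = 8242: 0.2014, 0.4790, 0.3196.
p̂_st = 0.2014·0.059 + 0.4790·0.060 + 0.3196·0.096 ≈ 0.07130... → 0.071.

0.071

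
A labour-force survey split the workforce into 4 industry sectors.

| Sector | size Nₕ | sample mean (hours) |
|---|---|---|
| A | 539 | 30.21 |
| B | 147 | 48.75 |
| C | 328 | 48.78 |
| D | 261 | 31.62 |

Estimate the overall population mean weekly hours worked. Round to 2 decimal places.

37.41

N = 539 + 147 + 328 + 261 = 1275.
Overall mean = Σ (Nₕ/N)·x̄ₕ — weight by population share, not a simple average.
Σ Nₕx̄ₕ = 539·30.21 + 147·48.75 + 328·48.78 + 261·31.62 = 16283.19 + 7166.25 + 15999.84 + 8252.82 = 47702.1.
Divide by N: 47702.1 / 1275 = 37.4134... → 37.41.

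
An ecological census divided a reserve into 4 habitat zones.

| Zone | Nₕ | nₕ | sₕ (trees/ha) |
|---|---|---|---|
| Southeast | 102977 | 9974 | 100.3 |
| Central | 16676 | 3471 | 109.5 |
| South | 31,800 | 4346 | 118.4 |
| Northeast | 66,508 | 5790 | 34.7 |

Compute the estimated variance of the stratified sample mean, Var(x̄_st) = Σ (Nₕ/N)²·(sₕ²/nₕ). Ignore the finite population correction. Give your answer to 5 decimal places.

N = 217961; Wₕ = Nₕ/N.
zone Southeast: (102977/217961)²·100.3²/9974 = 0.22514141
zone Central: (16676/217961)²·109.5²/3471 = 0.02022087
zone South: (31800/217961)²·118.4²/4346 = 0.06866103
zone Northeast: (66508/217961)²·34.7²/5790 = 0.01936291
Sum = 0.33338622 → 0.33339.

0.33339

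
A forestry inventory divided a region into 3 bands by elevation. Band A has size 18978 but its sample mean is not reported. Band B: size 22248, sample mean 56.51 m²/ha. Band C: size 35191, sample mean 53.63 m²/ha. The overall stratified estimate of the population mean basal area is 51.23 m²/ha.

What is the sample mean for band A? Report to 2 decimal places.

40.59

N = 18978 + 22248 + 35191 = 76417.
Overall total = μ·N = 51.23·76417 = 3914842.91.
Subtract the known strata: 22248·56.51 + 35191·53.63 = 3144527.81.
Remaining total for band A: 3914842.91 − 3144527.81 = 770315.1.
Divide by its size: 770315.1 / 18978 = 40.5899... → 40.59.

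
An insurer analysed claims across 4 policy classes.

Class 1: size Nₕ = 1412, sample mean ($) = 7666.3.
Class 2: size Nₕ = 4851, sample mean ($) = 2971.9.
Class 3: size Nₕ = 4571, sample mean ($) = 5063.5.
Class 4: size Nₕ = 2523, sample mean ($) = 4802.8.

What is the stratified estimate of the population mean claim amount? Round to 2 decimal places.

4529.78

N = 1412 + 4851 + 4571 + 2523 = 13357.
The stratified mean weights each stratum mean by its population share Nₕ/N.
Σ Nₕx̄ₕ = 1412·7666.3 + 4851·2971.9 + 4571·5063.5 + 2523·4802.8 = 10824815.6 + 14416686.9 + 23145258.5 + 12117464.4 = 60504225.4.
Divide by N: 60504225.4 / 13357 = 4529.7766... → 4529.78.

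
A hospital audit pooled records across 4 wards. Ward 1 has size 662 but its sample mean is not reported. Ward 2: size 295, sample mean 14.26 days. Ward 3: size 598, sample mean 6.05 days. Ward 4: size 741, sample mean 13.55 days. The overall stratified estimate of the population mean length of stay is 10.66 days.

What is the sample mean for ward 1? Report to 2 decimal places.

9.99

N = 662 + 295 + 598 + 741 = 2296.
Overall total = μ·N = 10.66·2296 = 24475.36.
Subtract the known strata: 295·14.26 + 598·6.05 + 741·13.55 = 17865.15.
Remaining total for ward 1: 24475.36 − 17865.15 = 6610.21.
Divide by its size: 6610.21 / 662 = 9.9852... → 9.99.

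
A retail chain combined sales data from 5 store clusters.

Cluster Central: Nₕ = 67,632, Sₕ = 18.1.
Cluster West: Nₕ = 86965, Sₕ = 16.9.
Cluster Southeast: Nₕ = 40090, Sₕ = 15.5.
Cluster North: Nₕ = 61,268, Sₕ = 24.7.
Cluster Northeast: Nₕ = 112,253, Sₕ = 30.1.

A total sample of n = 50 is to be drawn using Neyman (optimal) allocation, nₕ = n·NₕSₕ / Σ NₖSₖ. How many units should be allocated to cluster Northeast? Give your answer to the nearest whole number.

Central: NₕSₕ = 67632·18.1 = 1224139.2
West: NₕSₕ = 86965·16.9 = 1469708.5
Southeast: NₕSₕ = 40090·15.5 = 621395
North: NₕSₕ = 61268·24.7 = 1513319.6
Northeast: NₕSₕ = 112253·30.1 = 3378815.3
Σ NₕSₕ = 8207377.6.
n_Northeast = 50·3378815.3/8207377.6 = 20.584... → 21.

21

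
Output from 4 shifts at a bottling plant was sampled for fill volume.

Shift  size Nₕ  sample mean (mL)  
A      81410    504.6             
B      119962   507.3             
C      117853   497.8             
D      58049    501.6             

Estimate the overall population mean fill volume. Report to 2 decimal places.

502.87

N = 377274; weights Wₕ = Nₕ/N = (0.2158, 0.3180, 0.3124, 0.1539).
x̄_st = Σ Wₕ·x̄ₕ = 0.2158·504.6 + 0.3180·507.3 + 0.3124·497.8 + 0.1539·501.6 ≈ 502.8727...
→ 502.87.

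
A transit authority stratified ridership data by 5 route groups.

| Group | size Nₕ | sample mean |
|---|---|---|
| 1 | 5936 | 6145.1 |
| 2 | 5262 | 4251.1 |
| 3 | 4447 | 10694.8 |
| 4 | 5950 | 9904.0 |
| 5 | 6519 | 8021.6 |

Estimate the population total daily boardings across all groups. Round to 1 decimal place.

1: 5936·6145.1 = 36477313.6
2: 5262·4251.1 = 22369288.2
3: 4447·10694.8 = 47559775.6
4: 5950·9904.0 = 58928800
5: 6519·8021.6 = 52292810.4
τ̂ = Σ Nₕx̄ₕ = 217627987.8.

217627987.8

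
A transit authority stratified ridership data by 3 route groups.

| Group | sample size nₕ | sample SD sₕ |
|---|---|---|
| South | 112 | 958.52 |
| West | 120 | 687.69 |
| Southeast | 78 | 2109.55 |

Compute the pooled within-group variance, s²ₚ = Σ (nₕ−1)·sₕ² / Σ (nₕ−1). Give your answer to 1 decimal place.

1631677.9

Degrees of freedom: 111 + 119 + 77 = 307.
Σ(nₕ−1)sₕ² = 111·918760.5904 + 119·472917.5361 + 77·4450201.2025 = 500925104.9228.
s²ₚ = 500925104.9228 / 307 = 1631677.866... → 1631677.9.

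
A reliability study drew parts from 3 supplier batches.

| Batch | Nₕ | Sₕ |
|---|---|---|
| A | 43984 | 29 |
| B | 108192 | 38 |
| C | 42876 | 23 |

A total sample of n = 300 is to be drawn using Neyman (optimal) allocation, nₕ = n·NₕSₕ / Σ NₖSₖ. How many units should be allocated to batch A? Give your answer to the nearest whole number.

60

A: NₕSₕ = 43984·29 = 1275536
B: NₕSₕ = 108192·38 = 4111296
C: NₕSₕ = 42876·23 = 986148
Σ NₕSₕ = 6372980.
n_A = 300·1275536/6372980 = 60.044... → 60.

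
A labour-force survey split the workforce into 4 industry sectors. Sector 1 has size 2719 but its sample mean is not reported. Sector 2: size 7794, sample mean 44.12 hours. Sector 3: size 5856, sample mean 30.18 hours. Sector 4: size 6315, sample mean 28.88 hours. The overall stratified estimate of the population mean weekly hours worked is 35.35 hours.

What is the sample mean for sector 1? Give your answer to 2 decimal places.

Σ Nₕx̄ₕ = N·μ, so 2719·x̄_1 = 22684·35.35 − (7794·44.12 + 5856·30.18 + 6315·28.88).
= 801879.4 − 702982.56 = 98896.84.
x̄_1 = 98896.84 / 2719 = 36.3725... → 36.37.

36.37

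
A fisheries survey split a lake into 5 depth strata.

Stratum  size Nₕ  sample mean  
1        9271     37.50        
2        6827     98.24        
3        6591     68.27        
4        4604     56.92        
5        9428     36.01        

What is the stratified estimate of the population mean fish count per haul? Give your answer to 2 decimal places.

N = 36721; weights Wₕ = Nₕ/N = (0.2525, 0.1859, 0.1795, 0.1254, 0.2567).
x̄_st = Σ Wₕ·x̄ₕ = 0.2525·37.50 + 0.1859·98.24 + 0.1795·68.27 + 0.1254·56.92 + 0.2567·36.01 ≈ 56.3677...
→ 56.37.

56.37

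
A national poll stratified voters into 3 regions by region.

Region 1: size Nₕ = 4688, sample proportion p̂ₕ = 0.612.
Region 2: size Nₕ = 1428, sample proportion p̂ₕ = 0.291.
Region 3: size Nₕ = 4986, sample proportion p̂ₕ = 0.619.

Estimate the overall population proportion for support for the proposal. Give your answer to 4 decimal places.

0.5739

N = 4688 + 1428 + 4986 = 11102.
Overall proportion = Σ (Nₕ/N)·p̂ₕ.
Σ Nₕp̂ₕ = 2869.056 + 415.548 + 3086.334 = 6370.938.
6370.938 / 11102 = 0.573855... → 0.5739.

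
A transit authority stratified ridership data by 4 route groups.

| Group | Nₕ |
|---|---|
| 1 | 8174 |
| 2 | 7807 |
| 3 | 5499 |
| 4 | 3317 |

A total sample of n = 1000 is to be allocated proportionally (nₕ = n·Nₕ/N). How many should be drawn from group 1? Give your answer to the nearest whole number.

N = 8174 + 7807 + 5499 + 3317 = 24797.
n_1 = 1000·8174/24797 = 329.637... → 330.

330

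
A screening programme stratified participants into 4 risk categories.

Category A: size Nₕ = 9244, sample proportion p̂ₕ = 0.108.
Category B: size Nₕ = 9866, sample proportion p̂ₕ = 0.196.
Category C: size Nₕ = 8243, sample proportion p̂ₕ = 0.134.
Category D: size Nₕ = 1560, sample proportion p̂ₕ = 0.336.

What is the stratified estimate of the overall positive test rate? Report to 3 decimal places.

0.158

N = 9244 + 9866 + 8243 + 1560 = 28913.
Overall proportion = Σ (Nₕ/N)·p̂ₕ.
Σ Nₕp̂ₕ = 998.352 + 1933.736 + 1104.562 + 524.16 = 4560.81.
4560.81 / 28913 = 0.15774... → 0.158.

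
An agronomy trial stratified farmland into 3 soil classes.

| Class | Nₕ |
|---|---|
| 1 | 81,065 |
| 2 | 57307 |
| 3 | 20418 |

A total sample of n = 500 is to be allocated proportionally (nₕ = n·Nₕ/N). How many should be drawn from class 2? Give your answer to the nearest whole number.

180

Share of class 2 = 57307/158790 = 0.36090.
Allocate 500 × 0.36090 = 180.449... → 180.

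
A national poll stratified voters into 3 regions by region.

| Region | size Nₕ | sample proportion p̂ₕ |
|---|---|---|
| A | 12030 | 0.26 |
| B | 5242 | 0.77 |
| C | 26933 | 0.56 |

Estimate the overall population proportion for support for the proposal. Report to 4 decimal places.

N = 12030 + 5242 + 26933 = 44205.
Overall proportion = Σ (Nₕ/N)·p̂ₕ.
Σ Nₕp̂ₕ = 3127.8 + 4036.34 + 15082.48 = 22246.62.
22246.62 / 44205 = 0.503260... → 0.5033.

0.5033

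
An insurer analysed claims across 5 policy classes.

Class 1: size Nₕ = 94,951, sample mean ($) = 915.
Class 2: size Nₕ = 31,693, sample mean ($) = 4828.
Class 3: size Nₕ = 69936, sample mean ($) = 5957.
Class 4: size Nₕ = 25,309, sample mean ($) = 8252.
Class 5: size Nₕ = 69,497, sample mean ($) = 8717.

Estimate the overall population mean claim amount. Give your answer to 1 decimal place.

N = 94951 + 31693 + 69936 + 25309 + 69497 = 291386.
Weight each subgroup mean by Nₕ/N and sum.
Σ Nₕx̄ₕ = 94951·915 + 31693·4828 + 69936·5957 + 25309·8252 + 69497·8717 = 86880165 + 153013804 + 416608752 + 208849868 + 605805349 = 1471157938.
Divide by N: 1471157938 / 291386 = 5048.828... → 5048.8.

5048.8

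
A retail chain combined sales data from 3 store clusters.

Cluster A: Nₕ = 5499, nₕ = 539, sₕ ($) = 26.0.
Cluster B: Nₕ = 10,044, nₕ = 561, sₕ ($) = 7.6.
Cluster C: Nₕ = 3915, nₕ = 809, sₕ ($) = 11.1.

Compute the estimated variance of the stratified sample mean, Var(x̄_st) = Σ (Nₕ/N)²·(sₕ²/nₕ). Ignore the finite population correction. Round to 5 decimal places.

N = 19458; Wₕ = Nₕ/N.
cluster A: (5499/19458)²·26.0²/539 = 0.10016799
cluster B: (10044/19458)²·7.6²/561 = 0.02743351
cluster C: (3915/19458)²·11.1²/809 = 0.00616545
Sum = 0.13376695 → 0.13377.

0.13377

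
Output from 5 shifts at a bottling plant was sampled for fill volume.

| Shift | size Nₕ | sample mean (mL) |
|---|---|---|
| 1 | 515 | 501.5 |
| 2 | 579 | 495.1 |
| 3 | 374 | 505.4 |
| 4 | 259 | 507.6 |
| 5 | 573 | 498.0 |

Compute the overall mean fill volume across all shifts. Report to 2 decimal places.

N = 515 + 579 + 374 + 259 + 573 = 2300.
Weight each subgroup mean by Nₕ/N and sum.
Σ Nₕx̄ₕ = 515·501.5 + 579·495.1 + 374·505.4 + 259·507.6 + 573·498.0 = 258272.5 + 286662.9 + 189019.6 + 131468.4 + 285354 = 1150777.4.
Divide by N: 1150777.4 / 2300 = 500.338 → 500.34.

500.34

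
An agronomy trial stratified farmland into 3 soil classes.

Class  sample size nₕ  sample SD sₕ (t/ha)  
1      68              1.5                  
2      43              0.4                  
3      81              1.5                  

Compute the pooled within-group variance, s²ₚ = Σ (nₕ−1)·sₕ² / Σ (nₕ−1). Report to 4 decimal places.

1.7856

1: (68−1)·1.5² = 67·2.25 = 150.75
2: (43−1)·0.4² = 42·0.16 = 6.72
3: (81−1)·1.5² = 80·2.25 = 180
Numerator = 337.47; denominator = Σ(nₕ−1) = 189.
s²ₚ = 337.47/189 = 1.785556... → 1.7856.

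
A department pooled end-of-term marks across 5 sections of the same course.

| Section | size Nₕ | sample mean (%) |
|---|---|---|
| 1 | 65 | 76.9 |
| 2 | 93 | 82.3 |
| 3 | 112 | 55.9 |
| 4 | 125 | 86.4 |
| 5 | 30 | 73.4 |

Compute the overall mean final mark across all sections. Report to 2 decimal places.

75.09

N = 65 + 93 + 112 + 125 + 30 = 425.
Overall mean = Σ (Nₕ/N)·x̄ₕ — weight by population share, not a simple average.
Σ Nₕx̄ₕ = 65·76.9 + 93·82.3 + 112·55.9 + 125·86.4 + 30·73.4 = 4998.5 + 7653.9 + 6260.8 + 10800 + 2202 = 31915.2.
Divide by N: 31915.2 / 425 = 75.0946... → 75.09.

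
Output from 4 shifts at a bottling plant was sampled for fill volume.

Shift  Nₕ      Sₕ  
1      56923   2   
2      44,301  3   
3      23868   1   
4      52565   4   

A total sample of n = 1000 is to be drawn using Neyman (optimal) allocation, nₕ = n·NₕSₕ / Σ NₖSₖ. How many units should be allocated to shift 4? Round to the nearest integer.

437

1: NₕSₕ = 56923·2 = 113846
2: NₕSₕ = 44301·3 = 132903
3: NₕSₕ = 23868·1 = 23868
4: NₕSₕ = 52565·4 = 210260
Σ NₕSₕ = 480877.
n_4 = 1000·210260/480877 = 437.243... → 437.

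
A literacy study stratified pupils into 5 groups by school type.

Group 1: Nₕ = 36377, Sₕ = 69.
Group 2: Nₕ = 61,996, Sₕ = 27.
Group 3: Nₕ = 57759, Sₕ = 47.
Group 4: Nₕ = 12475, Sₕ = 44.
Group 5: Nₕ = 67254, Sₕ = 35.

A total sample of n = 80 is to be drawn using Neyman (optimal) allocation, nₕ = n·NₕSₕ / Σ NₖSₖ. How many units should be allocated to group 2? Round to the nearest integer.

14

1: NₕSₕ = 36377·69 = 2510013
2: NₕSₕ = 61996·27 = 1673892
3: NₕSₕ = 57759·47 = 2714673
4: NₕSₕ = 12475·44 = 548900
5: NₕSₕ = 67254·35 = 2353890
Σ NₕSₕ = 9801368.
n_2 = 80·1673892/9801368 = 13.663... → 14.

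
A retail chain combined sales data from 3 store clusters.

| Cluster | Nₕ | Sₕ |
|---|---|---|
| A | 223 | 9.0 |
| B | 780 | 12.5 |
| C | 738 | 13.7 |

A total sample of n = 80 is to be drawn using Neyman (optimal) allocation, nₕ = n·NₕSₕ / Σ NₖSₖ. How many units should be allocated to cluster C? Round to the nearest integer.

37

Σ NₕSₕ = 223·9.0 + 780·12.5 + 738·13.7 = 21867.6.
Share for C: 10110.6/21867.6 = 0.46236.
n_C = 80 × 0.46236 = 36.988... → 37.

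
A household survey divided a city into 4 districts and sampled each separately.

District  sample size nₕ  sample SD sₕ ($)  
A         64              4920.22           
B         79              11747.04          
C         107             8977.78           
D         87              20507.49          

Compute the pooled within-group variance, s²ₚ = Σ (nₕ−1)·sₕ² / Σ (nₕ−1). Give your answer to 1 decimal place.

A: (64−1)·4920.22² = 63·24208564.8484 = 1525139585.4492
B: (79−1)·11747.04² = 78·137992948.7616 = 10763450003.4048
C: (107−1)·8977.78² = 106·80600533.7284 = 8543656575.2104
D: (87−1)·20507.49² = 86·420557146.1001 = 36167914564.6086
Numerator = 57000160728.673; denominator = Σ(nₕ−1) = 333.
s²ₚ = 57000160728.673/333 = 171171653.840... → 171171653.8.

171171653.8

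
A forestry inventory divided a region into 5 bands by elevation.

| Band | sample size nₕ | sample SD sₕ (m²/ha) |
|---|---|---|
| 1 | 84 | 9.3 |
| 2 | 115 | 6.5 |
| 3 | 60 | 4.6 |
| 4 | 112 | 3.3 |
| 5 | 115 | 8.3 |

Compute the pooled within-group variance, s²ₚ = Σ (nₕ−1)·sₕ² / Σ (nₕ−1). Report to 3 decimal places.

46.374

Degrees of freedom: 83 + 114 + 59 + 111 + 114 = 481.
Σ(nₕ−1)sₕ² = 83·86.49 + 114·42.25 + 59·21.16 + 111·10.89 + 114·68.89 = 22305.86.
s²ₚ = 22305.86 / 481 = 46.37393... → 46.374.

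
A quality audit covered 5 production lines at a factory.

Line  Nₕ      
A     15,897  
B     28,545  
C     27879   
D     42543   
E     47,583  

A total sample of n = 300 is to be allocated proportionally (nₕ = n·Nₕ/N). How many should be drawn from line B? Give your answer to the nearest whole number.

53

N = 15897 + 28545 + 27879 + 42543 + 47583 = 162447.
n_B = 300·28545/162447 = 52.716... → 53.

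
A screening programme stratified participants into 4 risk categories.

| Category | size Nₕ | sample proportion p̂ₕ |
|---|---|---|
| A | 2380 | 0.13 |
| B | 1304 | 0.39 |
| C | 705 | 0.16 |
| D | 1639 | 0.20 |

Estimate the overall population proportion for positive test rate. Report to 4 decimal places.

Wₕ = Nₕ/N with N = 6028: 0.3948, 0.2163, 0.1170, 0.2719.
p̂_st = 0.3948·0.13 + 0.2163·0.39 + 0.1170·0.16 + 0.2719·0.20 ≈ 0.208786... → 0.2088.

0.2088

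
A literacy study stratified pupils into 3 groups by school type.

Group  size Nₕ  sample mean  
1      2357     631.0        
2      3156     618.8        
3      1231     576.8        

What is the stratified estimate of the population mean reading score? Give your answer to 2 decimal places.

N = 6744; weights Wₕ = Nₕ/N = (0.3495, 0.4680, 0.1825).
x̄_st = Σ Wₕ·x̄ₕ = 0.3495·631.0 + 0.4680·618.8 + 0.1825·576.8 ≈ 615.3975...
→ 615.40.

615.40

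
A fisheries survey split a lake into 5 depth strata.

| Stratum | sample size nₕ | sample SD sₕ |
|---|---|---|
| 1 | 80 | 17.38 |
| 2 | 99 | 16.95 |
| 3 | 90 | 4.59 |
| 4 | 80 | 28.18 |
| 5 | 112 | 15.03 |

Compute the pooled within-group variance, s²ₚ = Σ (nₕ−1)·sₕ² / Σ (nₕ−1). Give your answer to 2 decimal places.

310.75

Degrees of freedom: 79 + 98 + 89 + 79 + 111 = 456.
Σ(nₕ−1)sₕ² = 79·302.0644 + 98·287.3025 + 89·21.0681 + 79·794.1124 + 111·225.9009 = 141703.673.
s²ₚ = 141703.673 / 456 = 310.7537... → 310.75.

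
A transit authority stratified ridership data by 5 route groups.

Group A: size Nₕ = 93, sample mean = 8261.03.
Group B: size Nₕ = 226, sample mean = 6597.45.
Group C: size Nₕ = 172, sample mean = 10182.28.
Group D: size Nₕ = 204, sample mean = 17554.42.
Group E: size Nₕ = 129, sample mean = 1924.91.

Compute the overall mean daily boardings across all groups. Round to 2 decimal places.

9514.64

x̄_st = (Σ Nₕx̄ₕ) / (Σ Nₕ) = (93·8261.03 + 226·6597.45 + 172·10182.28 + 204·17554.42 + 129·1924.91) / 824
= 7840066.72 / 824 = 9514.6441... → 9514.64.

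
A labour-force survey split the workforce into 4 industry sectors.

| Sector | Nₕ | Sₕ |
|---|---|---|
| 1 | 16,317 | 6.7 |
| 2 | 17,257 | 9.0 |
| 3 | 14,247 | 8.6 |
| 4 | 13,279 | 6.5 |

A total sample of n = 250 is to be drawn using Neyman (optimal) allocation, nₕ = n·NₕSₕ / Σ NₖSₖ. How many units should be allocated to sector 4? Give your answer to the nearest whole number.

46

Σ NₕSₕ = 16317·6.7 + 17257·9.0 + 14247·8.6 + 13279·6.5 = 473474.6.
Share for 4: 86313.5/473474.6 = 0.18230.
n_4 = 250 × 0.18230 = 45.575... → 46.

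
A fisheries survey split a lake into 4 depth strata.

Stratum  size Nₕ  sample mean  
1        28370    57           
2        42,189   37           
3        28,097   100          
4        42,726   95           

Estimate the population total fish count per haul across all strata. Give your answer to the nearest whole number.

10046753

1: 28370·57 = 1617090
2: 42189·37 = 1560993
3: 28097·100 = 2809700
4: 42726·95 = 4058970
τ̂ = Σ Nₕx̄ₕ = 10046753.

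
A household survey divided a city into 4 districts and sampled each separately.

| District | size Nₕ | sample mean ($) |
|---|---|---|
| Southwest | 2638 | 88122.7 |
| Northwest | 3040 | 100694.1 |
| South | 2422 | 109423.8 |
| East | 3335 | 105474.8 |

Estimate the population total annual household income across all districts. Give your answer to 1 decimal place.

Southwest: 2638·88122.7 = 232467682.6
Northwest: 3040·100694.1 = 306110064
South: 2422·109423.8 = 265024443.6
East: 3335·105474.8 = 351758458
τ̂ = Σ Nₕx̄ₕ = 1155360648.2.

1155360648.2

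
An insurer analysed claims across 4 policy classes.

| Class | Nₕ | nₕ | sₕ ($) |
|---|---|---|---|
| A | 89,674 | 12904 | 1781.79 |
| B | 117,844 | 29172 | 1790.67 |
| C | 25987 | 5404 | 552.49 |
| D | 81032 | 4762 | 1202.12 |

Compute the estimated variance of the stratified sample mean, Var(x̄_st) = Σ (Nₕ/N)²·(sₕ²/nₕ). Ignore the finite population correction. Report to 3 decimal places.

55.953

N = 314537. Term for each stratum: Wₕ²sₕ²/nₕ.
Var(x̄_st) = 19.997619 + 15.428950 + 0.385569 + 20.140762 = 55.952900 → 55.953.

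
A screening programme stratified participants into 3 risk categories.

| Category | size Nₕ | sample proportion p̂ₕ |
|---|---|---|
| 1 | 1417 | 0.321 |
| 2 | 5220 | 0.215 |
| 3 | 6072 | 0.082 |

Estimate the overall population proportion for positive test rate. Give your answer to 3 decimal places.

Wₕ = Nₕ/N with N = 12709: 0.1115, 0.4107, 0.4778.
p̂_st = 0.1115·0.321 + 0.4107·0.215 + 0.4778·0.082 ≈ 0.16327... → 0.163.

0.163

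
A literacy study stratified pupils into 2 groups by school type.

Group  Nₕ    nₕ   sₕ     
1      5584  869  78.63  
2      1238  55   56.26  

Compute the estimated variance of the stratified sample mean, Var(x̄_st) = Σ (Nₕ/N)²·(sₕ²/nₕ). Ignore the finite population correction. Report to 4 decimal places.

6.6620

N = 6822. Term for each stratum: Wₕ²sₕ²/nₕ.
Var(x̄_st) = 4.7667696 + 1.8951982 = 6.6619678 → 6.6620.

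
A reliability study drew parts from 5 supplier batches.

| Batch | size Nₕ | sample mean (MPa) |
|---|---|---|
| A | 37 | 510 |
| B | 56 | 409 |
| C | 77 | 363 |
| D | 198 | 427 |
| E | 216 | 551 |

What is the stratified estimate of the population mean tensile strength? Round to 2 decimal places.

467.96

x̄_st = (Σ Nₕx̄ₕ) / (Σ Nₕ) = (37·510 + 56·409 + 77·363 + 198·427 + 216·551) / 584
= 273287 / 584 = 467.9572... → 467.96.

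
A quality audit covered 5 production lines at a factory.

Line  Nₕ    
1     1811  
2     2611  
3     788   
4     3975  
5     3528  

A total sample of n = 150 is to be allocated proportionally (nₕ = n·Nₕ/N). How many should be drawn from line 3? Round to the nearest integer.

N = 1811 + 2611 + 788 + 3975 + 3528 = 12713.
n_3 = 150·788/12713 = 9.298... → 9.

9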